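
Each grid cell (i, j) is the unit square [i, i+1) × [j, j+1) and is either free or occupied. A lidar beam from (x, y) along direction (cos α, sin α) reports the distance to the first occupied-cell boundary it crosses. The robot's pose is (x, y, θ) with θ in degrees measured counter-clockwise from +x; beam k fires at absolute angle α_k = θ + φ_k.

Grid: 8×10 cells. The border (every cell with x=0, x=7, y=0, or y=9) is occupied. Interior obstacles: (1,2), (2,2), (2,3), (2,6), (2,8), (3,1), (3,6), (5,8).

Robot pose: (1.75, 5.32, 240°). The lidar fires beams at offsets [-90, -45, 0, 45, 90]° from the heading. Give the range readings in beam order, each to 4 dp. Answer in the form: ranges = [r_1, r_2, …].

beam 1: φ=-90°, α=150°
  d=(-0.8660,0.5000)  start (1,5)  tX=0.8660 tY=1.3600  stride 1/|dx|=1.1547 1/|dy|=2.0000
    cross x-line → (0,5), t=0.8660 (wall)
  → r_1 = 0.8660
beam 2: φ=-45°, α=195°
  d=(-0.9659,-0.2588)  start (1,5)  tX=0.7765 tY=1.2364  stride 1/|dx|=1.0353 1/|dy|=3.8637
    cross x-line → (0,5), t=0.7765 (wall)
  → r_2 = 0.7765
beam 3: φ=0°, α=240°
  d=(-0.5000,-0.8660)  start (1,5)  tX=1.5000 tY=0.3695  stride 1/|dx|=2.0000 1/|dy|=1.1547
    cross y-line → (1,4), t=0.3695
    cross x-line → (0,4), t=1.5000 (wall)
  → r_3 = 1.5000
beam 4: φ=45°, α=285°
  d=(0.2588,-0.9659)  start (1,5)  tX=0.9659 tY=0.3313  stride 1/|dx|=3.8637 1/|dy|=1.0353
    cross y-line → (1,4), t=0.3313
    cross x-line → (2,4), t=0.9659
    cross y-line → (2,3), t=1.3666 (wall)
  → r_4 = 1.3666
beam 5: φ=90°, α=330°
  d=(0.8660,-0.5000)  start (1,5)  tX=0.2887 tY=0.6400  stride 1/|dx|=1.1547 1/|dy|=2.0000
    cross x-line → (2,5), t=0.2887
    cross y-line → (2,4), t=0.6400
    cross x-line → (3,4), t=1.4434
    cross x-line → (4,4), t=2.5981
    cross y-line → (4,3), t=2.6400
    cross x-line → (5,3), t=3.7528
    cross y-line → (5,2), t=4.6400
    cross x-line → (6,2), t=4.9075
    cross x-line → (7,2), t=6.0622 (wall)
  → r_5 = 6.0622

ranges = [0.8660, 0.7765, 1.5000, 1.3666, 6.0622]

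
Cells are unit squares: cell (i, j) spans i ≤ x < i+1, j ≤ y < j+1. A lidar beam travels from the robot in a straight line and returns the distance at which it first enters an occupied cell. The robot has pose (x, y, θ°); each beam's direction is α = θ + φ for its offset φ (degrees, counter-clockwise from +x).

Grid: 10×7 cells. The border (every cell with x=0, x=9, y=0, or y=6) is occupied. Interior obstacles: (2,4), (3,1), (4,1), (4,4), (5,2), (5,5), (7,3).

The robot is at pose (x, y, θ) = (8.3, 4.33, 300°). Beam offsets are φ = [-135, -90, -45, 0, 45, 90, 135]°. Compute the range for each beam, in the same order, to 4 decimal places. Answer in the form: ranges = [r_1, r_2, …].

beam 1: φ=-135°, α=165°
  d=(-0.9659,0.2588)  start (8,4)  tX=0.3106 tY=2.5887  stride 1/|dx|=1.0353 1/|dy|=3.8637
    cross x-line → (7,4), t=0.3106
    cross x-line → (6,4), t=1.3459
    cross x-line → (5,4), t=2.3811
    cross y-line → (5,5), t=2.5887 (wall)
  → r_1 = 2.5887
beam 2: φ=-90°, α=210°
  d=(-0.8660,-0.5000)  start (8,4)  tX=0.3464 tY=0.6600  stride 1/|dx|=1.1547 1/|dy|=2.0000
    cross x-line → (7,4), t=0.3464
    cross y-line → (7,3), t=0.6600 (wall)
  → r_2 = 0.6600
beam 3: φ=-45°, α=255°
  d=(-0.2588,-0.9659)  start (8,4)  tX=1.1591 tY=0.3416  stride 1/|dx|=3.8637 1/|dy|=1.0353
    cross y-line → (8,3), t=0.3416
    cross x-line → (7,3), t=1.1591 (wall)
  → r_3 = 1.1591
beam 4: φ=0°, α=300°
  d=(0.5000,-0.8660)  start (8,4)  tX=1.4000 tY=0.3811  stride 1/|dx|=2.0000 1/|dy|=1.1547
    cross y-line → (8,3), t=0.3811
    cross x-line → (9,3), t=1.4000 (wall)
  → r_4 = 1.4000
beam 5: φ=45°, α=345°
  d=(0.9659,-0.2588)  start (8,4)  tX=0.7247 tY=1.2750  stride 1/|dx|=1.0353 1/|dy|=3.8637
    cross x-line → (9,4), t=0.7247 (wall)
  → r_5 = 0.7247
beam 6: φ=90°, α=30°
  d=(0.8660,0.5000)  start (8,4)  tX=0.8083 tY=1.3400  stride 1/|dx|=1.1547 1/|dy|=2.0000
    cross x-line → (9,4), t=0.8083 (wall)
  → r_6 = 0.8083
beam 7: φ=135°, α=75°
  d=(0.2588,0.9659)  start (8,4)  tX=2.7046 tY=0.6936  stride 1/|dx|=3.8637 1/|dy|=1.0353
    cross y-line → (8,5), t=0.6936
    cross y-line → (8,6), t=1.7289 (wall)
  → r_7 = 1.7289

ranges = [2.5887, 0.6600, 1.1591, 1.4000, 0.7247, 0.8083, 1.7289]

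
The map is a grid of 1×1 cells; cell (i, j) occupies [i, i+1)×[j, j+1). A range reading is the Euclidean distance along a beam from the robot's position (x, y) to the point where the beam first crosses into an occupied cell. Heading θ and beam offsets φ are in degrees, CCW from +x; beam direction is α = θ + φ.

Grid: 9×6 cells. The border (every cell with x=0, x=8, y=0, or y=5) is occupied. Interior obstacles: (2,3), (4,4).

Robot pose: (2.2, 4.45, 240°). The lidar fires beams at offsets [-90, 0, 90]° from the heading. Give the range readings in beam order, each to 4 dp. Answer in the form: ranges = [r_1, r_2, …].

ranges = [1.1000, 2.4000, 0.9000]

beam 1: φ=-90°, α=150°
  direction (-0.8660, 0.5000); cell (2,4); t to first gridline: x 0.2309, y 1.1000 (then +1.1547 / +2.0000)
    (1,4) via x @ 0.2309
    (1,5) via y @ 1.1000  # hit
  → r_1 = 1.1000
beam 2: φ=0°, α=240°
  direction (-0.5000, -0.8660); cell (2,4); t to first gridline: x 0.4000, y 0.5196 (then +2.0000 / +1.1547)
    (1,4) via x @ 0.4000
    (1,3) via y @ 0.5196
    (1,2) via y @ 1.6743
    (0,2) via x @ 2.4000  # hit
  → r_2 = 2.4000
beam 3: φ=90°, α=330°
  direction (0.8660, -0.5000); cell (2,4); t to first gridline: x 0.9238, y 0.9000 (then +1.1547 / +2.0000)
    (2,3) via y @ 0.9000  # hit
  → r_3 = 0.9000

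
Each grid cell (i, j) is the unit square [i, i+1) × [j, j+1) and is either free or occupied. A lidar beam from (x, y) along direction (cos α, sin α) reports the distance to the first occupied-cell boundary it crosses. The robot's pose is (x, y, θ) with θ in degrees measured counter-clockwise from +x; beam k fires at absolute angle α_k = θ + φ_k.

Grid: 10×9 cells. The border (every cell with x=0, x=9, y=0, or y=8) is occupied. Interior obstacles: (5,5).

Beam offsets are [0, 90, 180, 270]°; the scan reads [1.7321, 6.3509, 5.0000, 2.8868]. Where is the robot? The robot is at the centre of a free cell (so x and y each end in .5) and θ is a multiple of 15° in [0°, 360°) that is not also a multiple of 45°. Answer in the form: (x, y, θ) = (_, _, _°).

(x, y, θ) = (3.5, 2.5, 300°)

The pose lattice has 55·16 = 880 candidates. Test each by forward raycasting.
  (1.5, 5.5, 165°): beam 1 = 0.5176 ≠ 1.7321 ✗
  (3.5, 1.5, 30°): beam 1 = 6.3509 ≠ 1.7321 ✗
  (6.5, 2.5, 75°): beam 1 = 5.6940 ≠ 1.7321 ✗
  …
  (3.5, 2.5, 300°): r_1=1.7321, r_2=6.3509, r_3=5.0000, r_4=2.8868 — all match ✓
Unique over the lattice → pose = (3.5, 2.5, 300°).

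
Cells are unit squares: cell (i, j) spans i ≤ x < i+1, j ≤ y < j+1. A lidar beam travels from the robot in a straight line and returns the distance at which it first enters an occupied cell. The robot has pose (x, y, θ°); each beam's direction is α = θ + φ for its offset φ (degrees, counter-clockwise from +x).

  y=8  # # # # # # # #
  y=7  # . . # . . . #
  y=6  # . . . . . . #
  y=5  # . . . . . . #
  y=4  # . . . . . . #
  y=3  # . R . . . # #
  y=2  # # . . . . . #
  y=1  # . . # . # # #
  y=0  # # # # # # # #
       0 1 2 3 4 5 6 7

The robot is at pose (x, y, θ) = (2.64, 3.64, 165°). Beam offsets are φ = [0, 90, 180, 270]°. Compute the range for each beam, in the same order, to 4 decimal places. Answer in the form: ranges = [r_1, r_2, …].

beam 1: φ=0°, α=165°
  direction (-0.9659, 0.2588); cell (2,3); t to first gridline: x 0.6626, y 1.3909 (then +1.0353 / +3.8637)
    (1,3) via x @ 0.6626
    (1,4) via y @ 1.3909
    (0,4) via x @ 1.6979  # hit
  → r_1 = 1.6979
beam 2: φ=90°, α=255°
  direction (-0.2588, -0.9659); cell (2,3); t to first gridline: x 2.4728, y 0.6626 (then +3.8637 / +1.0353)
    (2,2) via y @ 0.6626
    (2,1) via y @ 1.6979
    (1,1) via x @ 2.4728
    (1,0) via y @ 2.7331  # hit
  → r_2 = 2.7331
beam 3: φ=180°, α=345°
  direction (0.9659, -0.2588); cell (2,3); t to first gridline: x 0.3727, y 2.4728 (then +1.0353 / +3.8637)
    (3,3) via x @ 0.3727
    (4,3) via x @ 1.4080
    (5,3) via x @ 2.4433
    (5,2) via y @ 2.4728
    (6,2) via x @ 3.4785
    (7,2) via x @ 4.5138  # hit
  → r_3 = 4.5138
beam 4: φ=270°, α=75°
  direction (0.2588, 0.9659); cell (2,3); t to first gridline: x 1.3909, y 0.3727 (then +3.8637 / +1.0353)
    (2,4) via y @ 0.3727
    (3,4) via x @ 1.3909
    (3,5) via y @ 1.4080
    (3,6) via y @ 2.4433
    (3,7) via y @ 3.4785  # hit
  → r_4 = 3.4785

ranges = [1.6979, 2.7331, 4.5138, 3.4785]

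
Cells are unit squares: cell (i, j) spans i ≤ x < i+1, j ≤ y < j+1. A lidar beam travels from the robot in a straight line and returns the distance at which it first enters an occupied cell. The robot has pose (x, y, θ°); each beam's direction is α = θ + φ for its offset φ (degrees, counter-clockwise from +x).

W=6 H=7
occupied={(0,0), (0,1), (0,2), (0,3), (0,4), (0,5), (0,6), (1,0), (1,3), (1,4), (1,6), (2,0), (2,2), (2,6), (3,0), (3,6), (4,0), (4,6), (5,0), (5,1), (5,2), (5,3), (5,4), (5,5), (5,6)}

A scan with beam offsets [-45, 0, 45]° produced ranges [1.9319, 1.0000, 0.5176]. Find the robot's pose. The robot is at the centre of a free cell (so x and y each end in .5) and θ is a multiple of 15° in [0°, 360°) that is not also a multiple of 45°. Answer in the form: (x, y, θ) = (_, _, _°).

(x, y, θ) = (4.5, 1.5, 210°)

Candidates: 17 free-cell centres × 16 headings = 272 poses. Raycast each; keep the one whose scan matches to 4 dp.
  (2.5, 5.5, 15°): beam 1 = 2.8868 ≠ 1.9319 ✗
  (3.5, 1.5, 330°): beam 1 = 0.5176 ≠ 1.9319 ✗
  (4.5, 3.5, 150°): beam 1 = 2.5882 ≠ 1.9319 ✗
  (3.5, 3.5, 195°): beam 1 = 1.7321 ≠ 1.9319 ✗
  (4.5, 1.5, 75°): beam 1 = 0.5774 ≠ 1.9319 ✗
  …
  (4.5, 1.5, 210°): r_1=1.9319, r_2=1.0000, r_3=0.5176 — all match ✓
Only this pose fits every beam.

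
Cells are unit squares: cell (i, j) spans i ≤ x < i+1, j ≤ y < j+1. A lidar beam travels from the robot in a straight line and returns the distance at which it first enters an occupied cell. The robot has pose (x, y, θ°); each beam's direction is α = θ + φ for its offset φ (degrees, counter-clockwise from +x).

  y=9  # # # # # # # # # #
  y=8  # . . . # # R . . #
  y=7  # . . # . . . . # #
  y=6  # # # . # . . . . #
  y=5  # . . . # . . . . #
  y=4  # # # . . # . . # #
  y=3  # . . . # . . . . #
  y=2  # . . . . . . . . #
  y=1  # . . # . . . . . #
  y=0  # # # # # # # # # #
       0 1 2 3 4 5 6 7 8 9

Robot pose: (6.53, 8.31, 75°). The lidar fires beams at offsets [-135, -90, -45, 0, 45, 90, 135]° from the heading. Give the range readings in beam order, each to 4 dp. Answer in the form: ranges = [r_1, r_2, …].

ranges = [3.8221, 1.5219, 1.3800, 0.7143, 0.7967, 0.5487, 0.6120]

beam 1: φ=-135°, α=300°
  cosα=0.5000 sinα=-0.8660 | (6,8) | tMaxX 0.9400 tMaxY 0.3580 | tΔX 2.0000 tΔY 1.1547
    t=0.3580 [y] (6,7)
    t=0.9400 [x] (7,7)
    t=1.5127 [y] (7,6)
    t=2.6674 [y] (7,5)
    t=2.9400 [x] (8,5)
    t=3.8221 [y] (8,4) — stop
  → r_1 = 3.8221
beam 2: φ=-90°, α=345°
  cosα=0.9659 sinα=-0.2588 | (6,8) | tMaxX 0.4866 tMaxY 1.1977 | tΔX 1.0353 tΔY 3.8637
    t=0.4866 [x] (7,8)
    t=1.1977 [y] (7,7)
    t=1.5219 [x] (8,7) — stop
  → r_2 = 1.5219
beam 3: φ=-45°, α=30°
  cosα=0.8660 sinα=0.5000 | (6,8) | tMaxX 0.5427 tMaxY 1.3800 | tΔX 1.1547 tΔY 2.0000
    t=0.5427 [x] (7,8)
    t=1.3800 [y] (7,9) — stop
  → r_3 = 1.3800
beam 4: φ=0°, α=75°
  cosα=0.2588 sinα=0.9659 | (6,8) | tMaxX 1.8159 tMaxY 0.7143 | tΔX 3.8637 tΔY 1.0353
    t=0.7143 [y] (6,9) — stop
  → r_4 = 0.7143
beam 5: φ=45°, α=120°
  cosα=-0.5000 sinα=0.8660 | (6,8) | tMaxX 1.0600 tMaxY 0.7967 | tΔX 2.0000 tΔY 1.1547
    t=0.7967 [y] (6,9) — stop
  → r_5 = 0.7967
beam 6: φ=90°, α=165°
  cosα=-0.9659 sinα=0.2588 | (6,8) | tMaxX 0.5487 tMaxY 2.6660 | tΔX 1.0353 tΔY 3.8637
    t=0.5487 [x] (5,8) — stop
  → r_6 = 0.5487
beam 7: φ=135°, α=210°
  cosα=-0.8660 sinα=-0.5000 | (6,8) | tMaxX 0.6120 tMaxY 0.6200 | tΔX 1.1547 tΔY 2.0000
    t=0.6120 [x] (5,8) — stop
  → r_7 = 0.6120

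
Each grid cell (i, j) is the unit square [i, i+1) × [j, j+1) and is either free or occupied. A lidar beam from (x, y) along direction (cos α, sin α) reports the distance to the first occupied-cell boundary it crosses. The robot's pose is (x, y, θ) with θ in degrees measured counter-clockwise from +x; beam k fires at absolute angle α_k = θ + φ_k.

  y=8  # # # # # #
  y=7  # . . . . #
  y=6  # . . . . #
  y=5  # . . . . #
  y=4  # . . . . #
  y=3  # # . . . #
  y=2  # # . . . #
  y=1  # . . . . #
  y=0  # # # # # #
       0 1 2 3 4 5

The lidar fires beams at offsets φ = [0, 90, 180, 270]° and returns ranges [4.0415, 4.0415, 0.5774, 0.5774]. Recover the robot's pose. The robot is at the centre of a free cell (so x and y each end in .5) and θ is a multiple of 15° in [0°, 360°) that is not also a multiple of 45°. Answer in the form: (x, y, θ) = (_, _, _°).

Enumerate (i+0.5, j+0.5, θ) over the 26 free cells and 16 admissible headings. For each, cast all 4 beams and compare to the given ranges.
  (1.5, 1.5, 165°): beam 1 = 0.5176 ≠ 4.0415 ✗
  (4.5, 6.5, 15°): beam 1 = 0.5176 ≠ 4.0415 ✗
  (4.5, 7.5, 120°): beam 1 = 0.5774 ≠ 4.0415 ✗
  (3.5, 4.5, 300°): beam 1 = 3.0000 ≠ 4.0415 ✗
  (2.5, 2.5, 75°): beam 1 = 5.6940 ≠ 4.0415 ✗
  …
  (1.5, 4.5, 330°): r_1=4.0415, r_2=4.0415, r_3=0.5774, r_4=0.5774 — all match ✓
Unique over the lattice → pose = (1.5, 4.5, 330°).

(x, y, θ) = (1.5, 4.5, 330°)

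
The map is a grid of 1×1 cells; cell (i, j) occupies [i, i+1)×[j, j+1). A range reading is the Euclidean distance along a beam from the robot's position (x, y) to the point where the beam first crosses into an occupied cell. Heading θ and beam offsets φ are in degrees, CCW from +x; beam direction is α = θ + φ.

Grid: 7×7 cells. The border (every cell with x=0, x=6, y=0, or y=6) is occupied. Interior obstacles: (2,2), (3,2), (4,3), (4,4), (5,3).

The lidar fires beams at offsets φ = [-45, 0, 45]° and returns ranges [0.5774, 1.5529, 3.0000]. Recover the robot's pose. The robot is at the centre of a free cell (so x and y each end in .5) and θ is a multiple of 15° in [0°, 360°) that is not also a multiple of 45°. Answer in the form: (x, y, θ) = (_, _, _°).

(x, y, θ) = (5.5, 2.5, 165°)

Enumerate (i+0.5, j+0.5, θ) over the 20 free cells and 16 admissible headings. For each, cast all 3 beams and compare to the given ranges.
  (5.5, 1.5, 345°): beam 2 = 0.5176 ≠ 1.5529 ✗
  (4.5, 5.5, 75°): beam 1 = 1.0000 ≠ 0.5774 ✗
  (4.5, 5.5, 165°): beam 2 = 1.9319 ≠ 1.5529 ✗
  (2.5, 4.5, 195°): beam 1 = 1.7321 ≠ 0.5774 ✗
  …
  (5.5, 2.5, 165°): r_1=0.5774, r_2=1.5529, r_3=3.0000 — all match ✓
No second candidate reproduces the full scan.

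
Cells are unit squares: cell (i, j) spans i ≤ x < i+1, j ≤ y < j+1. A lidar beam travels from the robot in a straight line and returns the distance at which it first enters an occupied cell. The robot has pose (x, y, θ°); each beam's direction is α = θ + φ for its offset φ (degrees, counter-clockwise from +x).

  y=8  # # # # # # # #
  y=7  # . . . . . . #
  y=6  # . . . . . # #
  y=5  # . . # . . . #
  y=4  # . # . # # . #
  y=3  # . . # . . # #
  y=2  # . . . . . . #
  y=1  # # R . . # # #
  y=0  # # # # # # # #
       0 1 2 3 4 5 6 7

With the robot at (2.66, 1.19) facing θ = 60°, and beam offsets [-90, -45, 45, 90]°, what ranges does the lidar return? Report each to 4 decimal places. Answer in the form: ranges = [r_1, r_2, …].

ranges = [0.3800, 2.4225, 6.4137, 0.7621]

beam 1: φ=-90°, α=330°
  d=(0.8660,-0.5000)  start (2,1)  tX=0.3926 tY=0.3800  stride 1/|dx|=1.1547 1/|dy|=2.0000
    cross y-line → (2,0), t=0.3800 (wall)
  → r_1 = 0.3800
beam 2: φ=-45°, α=15°
  d=(0.9659,0.2588)  start (2,1)  tX=0.3520 tY=3.1296  stride 1/|dx|=1.0353 1/|dy|=3.8637
    cross x-line → (3,1), t=0.3520
    cross x-line → (4,1), t=1.3873
    cross x-line → (5,1), t=2.4225 (wall)
  → r_2 = 2.4225
beam 3: φ=45°, α=105°
  d=(-0.2588,0.9659)  start (2,1)  tX=2.5500 tY=0.8386  stride 1/|dx|=3.8637 1/|dy|=1.0353
    cross y-line → (2,2), t=0.8386
    cross y-line → (2,3), t=1.8738
    cross x-line → (1,3), t=2.5500
    cross y-line → (1,4), t=2.9091
    cross y-line → (1,5), t=3.9444
    cross y-line → (1,6), t=4.9797
    cross y-line → (1,7), t=6.0150
    cross x-line → (0,7), t=6.4137 (wall)
  → r_3 = 6.4137
beam 4: φ=90°, α=150°
  d=(-0.8660,0.5000)  start (2,1)  tX=0.7621 tY=1.6200  stride 1/|dx|=1.1547 1/|dy|=2.0000
    cross x-line → (1,1), t=0.7621 (wall)
  → r_4 = 0.7621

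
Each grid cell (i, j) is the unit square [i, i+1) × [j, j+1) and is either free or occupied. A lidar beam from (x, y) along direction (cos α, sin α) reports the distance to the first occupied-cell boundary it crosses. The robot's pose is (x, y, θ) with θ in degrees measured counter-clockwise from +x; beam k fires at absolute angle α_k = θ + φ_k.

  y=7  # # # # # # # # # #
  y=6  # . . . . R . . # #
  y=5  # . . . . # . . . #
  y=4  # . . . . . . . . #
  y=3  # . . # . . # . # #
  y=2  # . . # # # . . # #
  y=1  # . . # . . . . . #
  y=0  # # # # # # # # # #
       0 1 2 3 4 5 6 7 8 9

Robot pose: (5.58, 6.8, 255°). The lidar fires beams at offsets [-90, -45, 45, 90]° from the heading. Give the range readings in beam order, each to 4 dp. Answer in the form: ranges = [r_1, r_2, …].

ranges = [0.7727, 5.2885, 4.8400, 2.5054]

beam 1: φ=-90°, α=165°
  d=(-0.9659,0.2588)  start (5,6)  tX=0.6005 tY=0.7727  stride 1/|dx|=1.0353 1/|dy|=3.8637
    cross x-line → (4,6), t=0.6005
    cross y-line → (4,7), t=0.7727 (wall)
  → r_1 = 0.7727
beam 2: φ=-45°, α=210°
  d=(-0.8660,-0.5000)  start (5,6)  tX=0.6697 tY=1.6000  stride 1/|dx|=1.1547 1/|dy|=2.0000
    cross x-line → (4,6), t=0.6697
    cross y-line → (4,5), t=1.6000
    cross x-line → (3,5), t=1.8244
    cross x-line → (2,5), t=2.9791
    cross y-line → (2,4), t=3.6000
    cross x-line → (1,4), t=4.1338
    cross x-line → (0,4), t=5.2885 (wall)
  → r_2 = 5.2885
beam 3: φ=45°, α=300°
  d=(0.5000,-0.8660)  start (5,6)  tX=0.8400 tY=0.9238  stride 1/|dx|=2.0000 1/|dy|=1.1547
    cross x-line → (6,6), t=0.8400
    cross y-line → (6,5), t=0.9238
    cross y-line → (6,4), t=2.0785
    cross x-line → (7,4), t=2.8400
    cross y-line → (7,3), t=3.2332
    cross y-line → (7,2), t=4.3879
    cross x-line → (8,2), t=4.8400 (wall)
  → r_3 = 4.8400
beam 4: φ=90°, α=345°
  d=(0.9659,-0.2588)  start (5,6)  tX=0.4348 tY=3.0910  stride 1/|dx|=1.0353 1/|dy|=3.8637
    cross x-line → (6,6), t=0.4348
    cross x-line → (7,6), t=1.4701
    cross x-line → (8,6), t=2.5054 (wall)
  → r_4 = 2.5054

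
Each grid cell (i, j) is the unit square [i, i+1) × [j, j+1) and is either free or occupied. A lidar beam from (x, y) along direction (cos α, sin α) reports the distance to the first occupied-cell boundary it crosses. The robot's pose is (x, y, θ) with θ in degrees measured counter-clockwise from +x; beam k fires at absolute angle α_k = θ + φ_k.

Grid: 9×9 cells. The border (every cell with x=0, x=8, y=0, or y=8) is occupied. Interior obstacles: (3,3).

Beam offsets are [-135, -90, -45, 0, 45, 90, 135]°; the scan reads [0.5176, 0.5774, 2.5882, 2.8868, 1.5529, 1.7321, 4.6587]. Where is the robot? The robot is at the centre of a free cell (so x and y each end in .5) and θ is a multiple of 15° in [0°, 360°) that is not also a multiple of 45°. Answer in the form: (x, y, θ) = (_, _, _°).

The pose lattice has 48·16 = 768 candidates. Test each by forward raycasting.
  (3.5, 7.5, 300°): beam 1 = 1.9319 ≠ 0.5176 ✗
  (3.5, 6.5, 210°): beam 1 = 1.5529 ≠ 0.5176 ✗
  (7.5, 5.5, 240°): beam 1 = 2.5882 ≠ 0.5176 ✗
  (1.5, 3.5, 150°): beam 1 = 1.5529 ≠ 0.5176 ✗
  …
  (3.5, 2.5, 210°): r_1=0.5176, r_2=0.5774, r_3=2.5882, r_4=2.8868, r_5=1.5529, r_6=1.7321, r_7=4.6587 — all match ✓
No second candidate reproduces the full scan.

(x, y, θ) = (3.5, 2.5, 210°)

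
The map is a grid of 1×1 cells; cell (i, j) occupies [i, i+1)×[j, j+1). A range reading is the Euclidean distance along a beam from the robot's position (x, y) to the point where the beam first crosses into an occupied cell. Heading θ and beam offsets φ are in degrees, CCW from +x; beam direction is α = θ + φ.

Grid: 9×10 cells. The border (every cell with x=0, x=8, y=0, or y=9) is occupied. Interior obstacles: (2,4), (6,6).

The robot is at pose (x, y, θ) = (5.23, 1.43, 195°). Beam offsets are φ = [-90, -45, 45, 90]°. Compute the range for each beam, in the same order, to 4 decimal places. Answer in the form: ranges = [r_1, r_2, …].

ranges = [7.8370, 4.8844, 0.4965, 0.4452]

beam 1: φ=-90°, α=105°
  direction (-0.2588, 0.9659); cell (5,1); t to first gridline: x 0.8887, y 0.5901 (then +3.8637 / +1.0353)
    (5,2) via y @ 0.5901
    (4,2) via x @ 0.8887
    (4,3) via y @ 1.6254
    (4,4) via y @ 2.6607
    (4,5) via y @ 3.6959
    (4,6) via y @ 4.7312
    (3,6) via x @ 4.7524
    (3,7) via y @ 5.7665
    (3,8) via y @ 6.8018
    (3,9) via y @ 7.8370  # hit
  → r_1 = 7.8370
beam 2: φ=-45°, α=150°
  direction (-0.8660, 0.5000); cell (5,1); t to first gridline: x 0.2656, y 1.1400 (then +1.1547 / +2.0000)
    (4,1) via x @ 0.2656
    (4,2) via y @ 1.1400
    (3,2) via x @ 1.4203
    (2,2) via x @ 2.5750
    (2,3) via y @ 3.1400
    (1,3) via x @ 3.7297
    (0,3) via x @ 4.8844  # hit
  → r_2 = 4.8844
beam 3: φ=45°, α=240°
  direction (-0.5000, -0.8660); cell (5,1); t to first gridline: x 0.4600, y 0.4965 (then +2.0000 / +1.1547)
    (4,1) via x @ 0.4600
    (4,0) via y @ 0.4965  # hit
  → r_3 = 0.4965
beam 4: φ=90°, α=285°
  direction (0.2588, -0.9659); cell (5,1); t to first gridline: x 2.9751, y 0.4452 (then +3.8637 / +1.0353)
    (5,0) via y @ 0.4452  # hit
  → r_4 = 0.4452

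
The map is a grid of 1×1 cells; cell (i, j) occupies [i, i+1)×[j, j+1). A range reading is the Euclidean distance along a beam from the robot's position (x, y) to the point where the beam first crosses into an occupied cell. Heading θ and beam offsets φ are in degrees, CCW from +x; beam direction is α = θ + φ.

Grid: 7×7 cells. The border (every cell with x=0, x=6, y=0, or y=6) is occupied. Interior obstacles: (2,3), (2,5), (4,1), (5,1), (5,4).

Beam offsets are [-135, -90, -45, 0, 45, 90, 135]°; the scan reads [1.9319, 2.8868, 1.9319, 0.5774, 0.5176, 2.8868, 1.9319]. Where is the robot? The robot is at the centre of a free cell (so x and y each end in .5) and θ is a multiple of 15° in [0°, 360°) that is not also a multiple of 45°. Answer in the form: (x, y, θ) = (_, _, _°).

(x, y, θ) = (3.5, 3.5, 150°)

Enumerate (i+0.5, j+0.5, θ) over the 20 free cells and 16 admissible headings. For each, cast all 7 beams and compare to the given ranges.
  (5.5, 2.5, 195°): beam 1 = 1.0000 ≠ 1.9319 ✗
  (4.5, 5.5, 60°): beam 1 = 3.6235 ≠ 1.9319 ✗
  (5.5, 2.5, 60°): beam 1 = 0.5176 ≠ 1.9319 ✗
  (4.5, 3.5, 255°): beam 1 = 2.8868 ≠ 1.9319 ✗
  …
  (3.5, 3.5, 150°): r_1=1.9319, r_2=2.8868, r_3=1.9319, r_4=0.5774, r_5=0.5176, r_6=2.8868, r_7=1.9319 — all match ✓
No second candidate reproduces the full scan.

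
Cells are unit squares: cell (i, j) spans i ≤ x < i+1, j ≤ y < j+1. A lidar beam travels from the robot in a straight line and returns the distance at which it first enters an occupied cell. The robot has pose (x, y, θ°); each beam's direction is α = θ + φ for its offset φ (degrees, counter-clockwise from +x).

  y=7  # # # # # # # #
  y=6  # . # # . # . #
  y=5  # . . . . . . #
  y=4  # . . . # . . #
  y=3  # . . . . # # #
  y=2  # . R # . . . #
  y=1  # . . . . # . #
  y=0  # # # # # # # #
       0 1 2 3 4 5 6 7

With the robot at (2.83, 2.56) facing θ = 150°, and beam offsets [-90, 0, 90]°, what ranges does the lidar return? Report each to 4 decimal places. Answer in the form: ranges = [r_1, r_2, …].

beam 1: φ=-90°, α=60°
  cosα=0.5000 sinα=0.8660 | (2,2) | tMaxX 0.3400 tMaxY 0.5081 | tΔX 2.0000 tΔY 1.1547
    t=0.3400 [x] (3,2) — stop
  → r_1 = 0.3400
beam 2: φ=0°, α=150°
  cosα=-0.8660 sinα=0.5000 | (2,2) | tMaxX 0.9584 tMaxY 0.8800 | tΔX 1.1547 tΔY 2.0000
    t=0.8800 [y] (2,3)
    t=0.9584 [x] (1,3)
    t=2.1131 [x] (0,3) — stop
  → r_2 = 2.1131
beam 3: φ=90°, α=240°
  cosα=-0.5000 sinα=-0.8660 | (2,2) | tMaxX 1.6600 tMaxY 0.6466 | tΔX 2.0000 tΔY 1.1547
    t=0.6466 [y] (2,1)
    t=1.6600 [x] (1,1)
    t=1.8013 [y] (1,0) — stop
  → r_3 = 1.8013

ranges = [0.3400, 2.1131, 1.8013]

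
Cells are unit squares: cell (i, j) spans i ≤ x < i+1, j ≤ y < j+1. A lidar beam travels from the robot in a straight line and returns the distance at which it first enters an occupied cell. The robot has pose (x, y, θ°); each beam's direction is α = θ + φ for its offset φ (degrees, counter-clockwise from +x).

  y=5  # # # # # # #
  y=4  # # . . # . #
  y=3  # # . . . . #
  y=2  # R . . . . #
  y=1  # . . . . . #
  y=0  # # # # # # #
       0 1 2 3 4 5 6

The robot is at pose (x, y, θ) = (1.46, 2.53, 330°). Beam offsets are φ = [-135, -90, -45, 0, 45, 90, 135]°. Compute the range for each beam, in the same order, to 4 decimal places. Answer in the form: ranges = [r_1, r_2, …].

beam 1: φ=-135°, α=195°
  cosα=-0.9659 sinα=-0.2588 | (1,2) | tMaxX 0.4762 tMaxY 2.0478 | tΔX 1.0353 tΔY 3.8637
    t=0.4762 [x] (0,2) — stop
  → r_1 = 0.4762
beam 2: φ=-90°, α=240°
  cosα=-0.5000 sinα=-0.8660 | (1,2) | tMaxX 0.9200 tMaxY 0.6120 | tΔX 2.0000 tΔY 1.1547
    t=0.6120 [y] (1,1)
    t=0.9200 [x] (0,1) — stop
  → r_2 = 0.9200
beam 3: φ=-45°, α=285°
  cosα=0.2588 sinα=-0.9659 | (1,2) | tMaxX 2.0864 tMaxY 0.5487 | tΔX 3.8637 tΔY 1.0353
    t=0.5487 [y] (1,1)
    t=1.5840 [y] (1,0) — stop
  → r_3 = 1.5840
beam 4: φ=0°, α=330°
  cosα=0.8660 sinα=-0.5000 | (1,2) | tMaxX 0.6235 tMaxY 1.0600 | tΔX 1.1547 tΔY 2.0000
    t=0.6235 [x] (2,2)
    t=1.0600 [y] (2,1)
    t=1.7782 [x] (3,1)
    t=2.9329 [x] (4,1)
    t=3.0600 [y] (4,0) — stop
  → r_4 = 3.0600
beam 5: φ=45°, α=15°
  cosα=0.9659 sinα=0.2588 | (1,2) | tMaxX 0.5590 tMaxY 1.8159 | tΔX 1.0353 tΔY 3.8637
    t=0.5590 [x] (2,2)
    t=1.5943 [x] (3,2)
    t=1.8159 [y] (3,3)
    t=2.6296 [x] (4,3)
    t=3.6649 [x] (5,3)
    t=4.7002 [x] (6,3) — stop
  → r_5 = 4.7002
beam 6: φ=90°, α=60°
  cosα=0.5000 sinα=0.8660 | (1,2) | tMaxX 1.0800 tMaxY 0.5427 | tΔX 2.0000 tΔY 1.1547
    t=0.5427 [y] (1,3) — stop
  → r_6 = 0.5427
beam 7: φ=135°, α=105°
  cosα=-0.2588 sinα=0.9659 | (1,2) | tMaxX 1.7773 tMaxY 0.4866 | tΔX 3.8637 tΔY 1.0353
    t=0.4866 [y] (1,3) — stop
  → r_7 = 0.4866

ranges = [0.4762, 0.9200, 1.5840, 3.0600, 4.7002, 0.5427, 0.4866]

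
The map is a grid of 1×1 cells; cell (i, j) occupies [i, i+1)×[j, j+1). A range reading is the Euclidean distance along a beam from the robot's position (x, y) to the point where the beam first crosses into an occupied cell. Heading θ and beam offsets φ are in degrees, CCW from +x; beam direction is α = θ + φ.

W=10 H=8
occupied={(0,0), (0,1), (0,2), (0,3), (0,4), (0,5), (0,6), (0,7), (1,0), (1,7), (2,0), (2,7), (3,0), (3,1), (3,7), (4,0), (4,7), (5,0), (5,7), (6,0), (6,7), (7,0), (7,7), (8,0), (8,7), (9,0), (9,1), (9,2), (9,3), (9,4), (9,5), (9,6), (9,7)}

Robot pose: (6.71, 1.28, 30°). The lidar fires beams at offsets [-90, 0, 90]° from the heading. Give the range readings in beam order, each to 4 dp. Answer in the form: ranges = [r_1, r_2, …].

beam 1: φ=-90°, α=300°
  cosα=0.5000 sinα=-0.8660 | (6,1) | tMaxX 0.5800 tMaxY 0.3233 | tΔX 2.0000 tΔY 1.1547
    t=0.3233 [y] (6,0) — stop
  → r_1 = 0.3233
beam 2: φ=0°, α=30°
  cosα=0.8660 sinα=0.5000 | (6,1) | tMaxX 0.3349 tMaxY 1.4400 | tΔX 1.1547 tΔY 2.0000
    t=0.3349 [x] (7,1)
    t=1.4400 [y] (7,2)
    t=1.4896 [x] (8,2)
    t=2.6443 [x] (9,2) — stop
  → r_2 = 2.6443
beam 3: φ=90°, α=120°
  cosα=-0.5000 sinα=0.8660 | (6,1) | tMaxX 1.4200 tMaxY 0.8314 | tΔX 2.0000 tΔY 1.1547
    t=0.8314 [y] (6,2)
    t=1.4200 [x] (5,2)
    t=1.9861 [y] (5,3)
    t=3.1408 [y] (5,4)
    t=3.4200 [x] (4,4)
    t=4.2955 [y] (4,5)
    t=5.4200 [x] (3,5)
    t=5.4502 [y] (3,6)
    t=6.6049 [y] (3,7) — stop
  → r_3 = 6.6049

ranges = [0.3233, 2.6443, 6.6049]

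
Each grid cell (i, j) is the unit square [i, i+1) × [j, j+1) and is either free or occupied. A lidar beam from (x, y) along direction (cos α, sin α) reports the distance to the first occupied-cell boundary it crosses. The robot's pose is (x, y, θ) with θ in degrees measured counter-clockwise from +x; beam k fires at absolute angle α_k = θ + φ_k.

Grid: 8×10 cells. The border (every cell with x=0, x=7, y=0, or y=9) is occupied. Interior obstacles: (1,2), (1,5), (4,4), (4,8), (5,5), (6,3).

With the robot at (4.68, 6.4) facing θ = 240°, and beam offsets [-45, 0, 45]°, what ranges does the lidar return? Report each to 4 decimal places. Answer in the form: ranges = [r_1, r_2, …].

beam 1: φ=-45°, α=195°
  dir = (cos 195°, sin 195°) = (-0.9659, -0.2588); from cell (4,6)
  next x-line at t=0.7040, next y-line at t=1.5455; Δt_x=1.0353, Δt_y=3.8637
    x: enter (3,6) at t=0.7040
    y: enter (3,5) at t=1.5455
    x: enter (2,5) at t=1.7393
    x: enter (1,5) at t=2.7745 ← occupied
  → r_1 = 2.7745
beam 2: φ=0°, α=240°
  dir = (cos 240°, sin 240°) = (-0.5000, -0.8660); from cell (4,6)
  next x-line at t=1.3600, next y-line at t=0.4619; Δt_x=2.0000, Δt_y=1.1547
    y: enter (4,5) at t=0.4619
    x: enter (3,5) at t=1.3600
    y: enter (3,4) at t=1.6166
    y: enter (3,3) at t=2.7713
    x: enter (2,3) at t=3.3600
    y: enter (2,2) at t=3.9260
    y: enter (2,1) at t=5.0807
    x: enter (1,1) at t=5.3600
    y: enter (1,0) at t=6.2354 ← occupied
  → r_2 = 6.2354
beam 3: φ=45°, α=285°
  dir = (cos 285°, sin 285°) = (0.2588, -0.9659); from cell (4,6)
  next x-line at t=1.2364, next y-line at t=0.4141; Δt_x=3.8637, Δt_y=1.0353
    y: enter (4,5) at t=0.4141
    x: enter (5,5) at t=1.2364 ← occupied
  → r_3 = 1.2364

ranges = [2.7745, 6.2354, 1.2364]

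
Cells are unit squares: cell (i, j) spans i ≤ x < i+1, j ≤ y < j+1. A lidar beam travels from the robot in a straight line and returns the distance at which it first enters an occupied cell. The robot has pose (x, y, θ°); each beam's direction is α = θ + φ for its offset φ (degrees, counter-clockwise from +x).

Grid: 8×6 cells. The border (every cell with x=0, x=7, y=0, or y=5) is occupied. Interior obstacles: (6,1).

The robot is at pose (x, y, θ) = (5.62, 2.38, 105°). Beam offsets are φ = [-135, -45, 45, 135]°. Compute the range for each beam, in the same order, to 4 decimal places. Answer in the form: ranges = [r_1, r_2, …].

ranges = [0.7600, 2.7600, 5.2400, 1.5935]

beam 1: φ=-135°, α=330°
  cosα=0.8660 sinα=-0.5000 | (5,2) | tMaxX 0.4388 tMaxY 0.7600 | tΔX 1.1547 tΔY 2.0000
    t=0.4388 [x] (6,2)
    t=0.7600 [y] (6,1) — stop
  → r_1 = 0.7600
beam 2: φ=-45°, α=60°
  cosα=0.5000 sinα=0.8660 | (5,2) | tMaxX 0.7600 tMaxY 0.7159 | tΔX 2.0000 tΔY 1.1547
    t=0.7159 [y] (5,3)
    t=0.7600 [x] (6,3)
    t=1.8706 [y] (6,4)
    t=2.7600 [x] (7,4) — stop
  → r_2 = 2.7600
beam 3: φ=45°, α=150°
  cosα=-0.8660 sinα=0.5000 | (5,2) | tMaxX 0.7159 tMaxY 1.2400 | tΔX 1.1547 tΔY 2.0000
    t=0.7159 [x] (4,2)
    t=1.2400 [y] (4,3)
    t=1.8706 [x] (3,3)
    t=3.0253 [x] (2,3)
    t=3.2400 [y] (2,4)
    t=4.1800 [x] (1,4)
    t=5.2400 [y] (1,5) — stop
  → r_3 = 5.2400
beam 4: φ=135°, α=240°
  cosα=-0.5000 sinα=-0.8660 | (5,2) | tMaxX 1.2400 tMaxY 0.4388 | tΔX 2.0000 tΔY 1.1547
    t=0.4388 [y] (5,1)
    t=1.2400 [x] (4,1)
    t=1.5935 [y] (4,0) — stop
  → r_4 = 1.5935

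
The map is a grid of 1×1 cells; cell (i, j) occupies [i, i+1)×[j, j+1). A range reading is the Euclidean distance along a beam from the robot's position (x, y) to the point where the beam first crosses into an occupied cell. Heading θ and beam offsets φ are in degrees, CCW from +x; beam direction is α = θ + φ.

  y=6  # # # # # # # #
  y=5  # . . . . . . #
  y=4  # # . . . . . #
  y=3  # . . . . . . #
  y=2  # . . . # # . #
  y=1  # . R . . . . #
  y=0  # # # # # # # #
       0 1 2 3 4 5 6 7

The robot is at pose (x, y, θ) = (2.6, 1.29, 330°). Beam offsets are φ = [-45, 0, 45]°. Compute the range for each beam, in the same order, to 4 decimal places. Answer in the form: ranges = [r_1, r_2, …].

ranges = [0.3002, 0.5800, 2.7432]

beam 1: φ=-45°, α=285°
  direction (0.2588, -0.9659); cell (2,1); t to first gridline: x 1.5455, y 0.3002 (then +3.8637 / +1.0353)
    (2,0) via y @ 0.3002  # hit
  → r_1 = 0.3002
beam 2: φ=0°, α=330°
  direction (0.8660, -0.5000); cell (2,1); t to first gridline: x 0.4619, y 0.5800 (then +1.1547 / +2.0000)
    (3,1) via x @ 0.4619
    (3,0) via y @ 0.5800  # hit
  → r_2 = 0.5800
beam 3: φ=45°, α=15°
  direction (0.9659, 0.2588); cell (2,1); t to first gridline: x 0.4141, y 2.7432 (then +1.0353 / +3.8637)
    (3,1) via x @ 0.4141
    (4,1) via x @ 1.4494
    (5,1) via x @ 2.4847
    (5,2) via y @ 2.7432  # hit
  → r_3 = 2.7432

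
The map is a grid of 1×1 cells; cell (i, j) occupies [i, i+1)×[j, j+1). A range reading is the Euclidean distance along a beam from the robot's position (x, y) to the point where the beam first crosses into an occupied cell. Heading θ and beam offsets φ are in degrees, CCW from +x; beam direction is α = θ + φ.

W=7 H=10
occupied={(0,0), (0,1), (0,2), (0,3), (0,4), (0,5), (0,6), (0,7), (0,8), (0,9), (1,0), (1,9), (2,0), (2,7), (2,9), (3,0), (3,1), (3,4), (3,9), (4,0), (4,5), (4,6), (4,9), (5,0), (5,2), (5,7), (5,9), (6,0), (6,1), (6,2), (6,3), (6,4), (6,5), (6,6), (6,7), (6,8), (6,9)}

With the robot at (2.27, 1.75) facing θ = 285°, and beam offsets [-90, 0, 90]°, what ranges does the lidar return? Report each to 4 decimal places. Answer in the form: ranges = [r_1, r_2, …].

beam 1: φ=-90°, α=195°
  d=(-0.9659,-0.2588)  start (2,1)  tX=0.2795 tY=2.8978  stride 1/|dx|=1.0353 1/|dy|=3.8637
    cross x-line → (1,1), t=0.2795
    cross x-line → (0,1), t=1.3148 (wall)
  → r_1 = 1.3148
beam 2: φ=0°, α=285°
  d=(0.2588,-0.9659)  start (2,1)  tX=2.8205 tY=0.7765  stride 1/|dx|=3.8637 1/|dy|=1.0353
    cross y-line → (2,0), t=0.7765 (wall)
  → r_2 = 0.7765
beam 3: φ=90°, α=15°
  d=(0.9659,0.2588)  start (2,1)  tX=0.7558 tY=0.9659  stride 1/|dx|=1.0353 1/|dy|=3.8637
    cross x-line → (3,1), t=0.7558 (wall)
  → r_3 = 0.7558

ranges = [1.3148, 0.7765, 0.7558]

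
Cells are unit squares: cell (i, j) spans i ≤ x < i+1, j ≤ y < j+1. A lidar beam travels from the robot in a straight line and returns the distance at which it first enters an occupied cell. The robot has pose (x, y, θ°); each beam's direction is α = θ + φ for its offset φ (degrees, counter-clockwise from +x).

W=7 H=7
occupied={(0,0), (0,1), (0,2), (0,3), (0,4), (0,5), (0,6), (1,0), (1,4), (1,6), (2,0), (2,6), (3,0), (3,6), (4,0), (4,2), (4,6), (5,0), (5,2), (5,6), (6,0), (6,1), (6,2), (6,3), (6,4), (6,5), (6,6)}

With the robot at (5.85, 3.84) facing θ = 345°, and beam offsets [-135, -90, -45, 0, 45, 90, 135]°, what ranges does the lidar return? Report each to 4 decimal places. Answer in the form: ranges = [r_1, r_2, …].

beam 1: φ=-135°, α=210°
  cosα=-0.8660 sinα=-0.5000 | (5,3) | tMaxX 0.9815 tMaxY 1.6800 | tΔX 1.1547 tΔY 2.0000
    t=0.9815 [x] (4,3)
    t=1.6800 [y] (4,2) — stop
  → r_1 = 1.6800
beam 2: φ=-90°, α=255°
  cosα=-0.2588 sinα=-0.9659 | (5,3) | tMaxX 3.2841 tMaxY 0.8696 | tΔX 3.8637 tΔY 1.0353
    t=0.8696 [y] (5,2) — stop
  → r_2 = 0.8696
beam 3: φ=-45°, α=300°
  cosα=0.5000 sinα=-0.8660 | (5,3) | tMaxX 0.3000 tMaxY 0.9699 | tΔX 2.0000 tΔY 1.1547
    t=0.3000 [x] (6,3) — stop
  → r_3 = 0.3000
beam 4: φ=0°, α=345°
  cosα=0.9659 sinα=-0.2588 | (5,3) | tMaxX 0.1553 tMaxY 3.2455 | tΔX 1.0353 tΔY 3.8637
    t=0.1553 [x] (6,3) — stop
  → r_4 = 0.1553
beam 5: φ=45°, α=30°
  cosα=0.8660 sinα=0.5000 | (5,3) | tMaxX 0.1732 tMaxY 0.3200 | tΔX 1.1547 tΔY 2.0000
    t=0.1732 [x] (6,3) — stop
  → r_5 = 0.1732
beam 6: φ=90°, α=75°
  cosα=0.2588 sinα=0.9659 | (5,3) | tMaxX 0.5796 tMaxY 0.1656 | tΔX 3.8637 tΔY 1.0353
    t=0.1656 [y] (5,4)
    t=0.5796 [x] (6,4) — stop
  → r_6 = 0.5796
beam 7: φ=135°, α=120°
  cosα=-0.5000 sinα=0.8660 | (5,3) | tMaxX 1.7000 tMaxY 0.1848 | tΔX 2.0000 tΔY 1.1547
    t=0.1848 [y] (5,4)
    t=1.3395 [y] (5,5)
    t=1.7000 [x] (4,5)
    t=2.4942 [y] (4,6) — stop
  → r_7 = 2.4942

ranges = [1.6800, 0.8696, 0.3000, 0.1553, 0.1732, 0.5796, 2.4942]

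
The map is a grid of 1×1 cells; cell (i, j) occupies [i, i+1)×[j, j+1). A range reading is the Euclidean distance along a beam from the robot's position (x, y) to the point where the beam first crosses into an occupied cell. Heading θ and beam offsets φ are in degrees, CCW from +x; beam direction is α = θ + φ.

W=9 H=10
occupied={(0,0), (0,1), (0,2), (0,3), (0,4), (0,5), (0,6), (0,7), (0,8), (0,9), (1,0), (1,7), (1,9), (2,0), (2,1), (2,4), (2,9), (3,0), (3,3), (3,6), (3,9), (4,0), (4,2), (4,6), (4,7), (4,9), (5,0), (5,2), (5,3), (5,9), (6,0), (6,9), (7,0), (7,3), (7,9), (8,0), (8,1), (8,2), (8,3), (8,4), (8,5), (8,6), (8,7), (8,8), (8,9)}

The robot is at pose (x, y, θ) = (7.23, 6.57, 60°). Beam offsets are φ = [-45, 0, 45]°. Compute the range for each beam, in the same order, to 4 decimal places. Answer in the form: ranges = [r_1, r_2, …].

beam 1: φ=-45°, α=15°
  direction (0.9659, 0.2588); cell (7,6); t to first gridline: x 0.7972, y 1.6614 (then +1.0353 / +3.8637)
    (8,6) via x @ 0.7972  # hit
  → r_1 = 0.7972
beam 2: φ=0°, α=60°
  direction (0.5000, 0.8660); cell (7,6); t to first gridline: x 1.5400, y 0.4965 (then +2.0000 / +1.1547)
    (7,7) via y @ 0.4965
    (8,7) via x @ 1.5400  # hit
  → r_2 = 1.5400
beam 3: φ=45°, α=105°
  direction (-0.2588, 0.9659); cell (7,6); t to first gridline: x 0.8887, y 0.4452 (then +3.8637 / +1.0353)
    (7,7) via y @ 0.4452
    (6,7) via x @ 0.8887
    (6,8) via y @ 1.4804
    (6,9) via y @ 2.5157  # hit
  → r_3 = 2.5157

ranges = [0.7972, 1.5400, 2.5157]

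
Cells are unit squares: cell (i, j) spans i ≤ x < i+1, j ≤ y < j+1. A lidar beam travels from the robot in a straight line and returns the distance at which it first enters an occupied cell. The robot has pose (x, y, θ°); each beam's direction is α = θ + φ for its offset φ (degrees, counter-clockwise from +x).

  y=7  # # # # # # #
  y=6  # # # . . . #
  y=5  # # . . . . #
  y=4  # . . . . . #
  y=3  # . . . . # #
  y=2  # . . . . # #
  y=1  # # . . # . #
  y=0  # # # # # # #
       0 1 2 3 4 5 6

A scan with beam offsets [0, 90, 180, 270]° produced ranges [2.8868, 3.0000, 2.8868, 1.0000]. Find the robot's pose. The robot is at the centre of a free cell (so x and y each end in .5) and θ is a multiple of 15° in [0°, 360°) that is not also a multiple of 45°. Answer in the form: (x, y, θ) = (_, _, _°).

Candidates: 23 free-cell centres × 16 headings = 368 poses. Raycast each; keep the one whose scan matches to 4 dp.
  (3.5, 3.5, 285°): beam 1 = 1.9319 ≠ 2.8868 ✗
  (4.5, 4.5, 210°): beam 1 = 4.0415 ≠ 2.8868 ✗
  (3.5, 2.5, 15°): beam 1 = 1.5529 ≠ 2.8868 ✗
  (4.5, 2.5, 105°): beam 1 = 4.6587 ≠ 2.8868 ✗
  …
  (3.5, 5.5, 210°): r_1=2.8868, r_2=3.0000, r_3=2.8868, r_4=1.0000 — all match ✓
No second candidate reproduces the full scan.

(x, y, θ) = (3.5, 5.5, 210°)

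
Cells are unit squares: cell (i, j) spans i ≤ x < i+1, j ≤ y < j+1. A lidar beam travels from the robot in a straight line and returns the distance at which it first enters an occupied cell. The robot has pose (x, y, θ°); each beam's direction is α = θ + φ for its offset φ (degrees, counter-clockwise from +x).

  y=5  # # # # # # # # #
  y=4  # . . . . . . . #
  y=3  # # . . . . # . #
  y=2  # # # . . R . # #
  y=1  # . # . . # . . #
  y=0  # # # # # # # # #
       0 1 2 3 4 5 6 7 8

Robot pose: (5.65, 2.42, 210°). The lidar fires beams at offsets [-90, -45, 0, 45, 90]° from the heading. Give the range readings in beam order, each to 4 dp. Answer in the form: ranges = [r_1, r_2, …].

beam 1: φ=-90°, α=120°
  d=(-0.5000,0.8660)  start (5,2)  tX=1.3000 tY=0.6697  stride 1/|dx|=2.0000 1/|dy|=1.1547
    cross y-line → (5,3), t=0.6697
    cross x-line → (4,3), t=1.3000
    cross y-line → (4,4), t=1.8244
    cross y-line → (4,5), t=2.9791 (wall)
  → r_1 = 2.9791
beam 2: φ=-45°, α=165°
  d=(-0.9659,0.2588)  start (5,2)  tX=0.6729 tY=2.2409  stride 1/|dx|=1.0353 1/|dy|=3.8637
    cross x-line → (4,2), t=0.6729
    cross x-line → (3,2), t=1.7082
    cross y-line → (3,3), t=2.2409
    cross x-line → (2,3), t=2.7435
    cross x-line → (1,3), t=3.7788 (wall)
  → r_2 = 3.7788
beam 3: φ=0°, α=210°
  d=(-0.8660,-0.5000)  start (5,2)  tX=0.7506 tY=0.8400  stride 1/|dx|=1.1547 1/|dy|=2.0000
    cross x-line → (4,2), t=0.7506
    cross y-line → (4,1), t=0.8400
    cross x-line → (3,1), t=1.9053
    cross y-line → (3,0), t=2.8400 (wall)
  → r_3 = 2.8400
beam 4: φ=45°, α=255°
  d=(-0.2588,-0.9659)  start (5,2)  tX=2.5114 tY=0.4348  stride 1/|dx|=3.8637 1/|dy|=1.0353
    cross y-line → (5,1), t=0.4348 (wall)
  → r_4 = 0.4348
beam 5: φ=90°, α=300°
  d=(0.5000,-0.8660)  start (5,2)  tX=0.7000 tY=0.4850  stride 1/|dx|=2.0000 1/|dy|=1.1547
    cross y-line → (5,1), t=0.4850 (wall)
  → r_5 = 0.4850

ranges = [2.9791, 3.7788, 2.8400, 0.4348, 0.4850]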